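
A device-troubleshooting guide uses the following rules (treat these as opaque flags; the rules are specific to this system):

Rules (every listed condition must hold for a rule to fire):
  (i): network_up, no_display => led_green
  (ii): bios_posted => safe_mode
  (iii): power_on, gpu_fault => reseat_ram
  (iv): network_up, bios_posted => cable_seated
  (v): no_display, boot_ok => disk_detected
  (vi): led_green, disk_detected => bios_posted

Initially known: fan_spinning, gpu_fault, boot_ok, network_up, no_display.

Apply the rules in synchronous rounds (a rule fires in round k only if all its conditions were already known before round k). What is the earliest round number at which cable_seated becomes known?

3

Round 1: (i) [network_up, no_display => led_green]; (v) [no_display, boot_ok => disk_detected]. Adds led_green, disk_detected.
Round 2: (vi) [led_green, disk_detected => bios_posted]. Adds bios_posted.
Round 3: (ii) [bios_posted => safe_mode]; (iv) [network_up, bios_posted => cable_seated]. Adds safe_mode, cable_seated.
cable_seated first appears in round 3.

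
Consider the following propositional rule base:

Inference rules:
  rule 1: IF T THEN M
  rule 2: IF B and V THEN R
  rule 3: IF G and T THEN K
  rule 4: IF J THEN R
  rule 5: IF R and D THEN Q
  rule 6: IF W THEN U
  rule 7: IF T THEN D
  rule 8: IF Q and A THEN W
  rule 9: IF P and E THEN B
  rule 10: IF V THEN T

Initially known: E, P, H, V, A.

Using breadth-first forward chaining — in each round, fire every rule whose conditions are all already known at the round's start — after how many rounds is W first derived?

4

Round 1: rule 9 [IF P and E THEN B]; rule 10 [IF V THEN T]. Adds B, T.
Round 2: rule 1 [IF T THEN M]; rule 2 [IF B and V THEN R]; rule 7 [IF T THEN D]. Adds M, R, D.
Round 3: rule 5 [IF R and D THEN Q]. Adds Q.
Round 4: rule 8 [IF Q and A THEN W]. Adds W.
W first appears in round 4.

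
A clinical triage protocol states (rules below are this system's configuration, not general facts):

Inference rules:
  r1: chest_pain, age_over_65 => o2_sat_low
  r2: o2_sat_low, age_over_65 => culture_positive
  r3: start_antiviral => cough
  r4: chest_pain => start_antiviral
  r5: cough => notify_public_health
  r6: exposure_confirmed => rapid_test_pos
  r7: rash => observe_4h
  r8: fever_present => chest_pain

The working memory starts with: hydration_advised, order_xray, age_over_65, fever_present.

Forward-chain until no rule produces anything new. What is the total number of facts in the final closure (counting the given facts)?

Round 1: r8 [fever_present => chest_pain]. New: chest_pain.
Round 2: r1 [chest_pain, age_over_65 => o2_sat_low]; r4 [chest_pain => start_antiviral]. New: o2_sat_low, start_antiviral.
Round 3: r2 [o2_sat_low, age_over_65 => culture_positive]; r3 [start_antiviral => cough]. New: culture_positive, cough.
Round 4: r5 [cough => notify_public_health]. New: notify_public_health.
Closure: {age_over_65, chest_pain, cough, culture_positive, fever_present, hydration_advised, notify_public_health, o2_sat_low, order_xray, start_antiviral} — 10 facts.

10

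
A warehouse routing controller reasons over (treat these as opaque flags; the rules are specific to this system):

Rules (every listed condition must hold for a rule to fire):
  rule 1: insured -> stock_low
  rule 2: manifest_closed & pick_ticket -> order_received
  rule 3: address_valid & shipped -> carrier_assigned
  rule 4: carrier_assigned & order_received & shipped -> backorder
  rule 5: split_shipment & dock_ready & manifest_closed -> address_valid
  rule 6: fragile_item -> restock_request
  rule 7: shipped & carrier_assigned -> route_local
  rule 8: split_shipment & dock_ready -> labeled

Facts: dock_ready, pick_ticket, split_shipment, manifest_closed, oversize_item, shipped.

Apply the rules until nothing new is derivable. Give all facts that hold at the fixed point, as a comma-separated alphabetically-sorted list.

address_valid, backorder, carrier_assigned, dock_ready, labeled, manifest_closed, order_received, oversize_item, pick_ticket, route_local, shipped, split_shipment

[1] rule 2 [manifest_closed & pick_ticket -> order_received]; rule 5 [split_shipment & dock_ready & manifest_closed -> address_valid]; rule 8 [split_shipment & dock_ready -> labeled]. ⇒ new: order_received, address_valid, labeled.
[2] rule 3 [address_valid & shipped -> carrier_assigned]. ⇒ new: carrier_assigned.
[3] rule 4 [carrier_assigned & order_received & shipped -> backorder]; rule 7 [shipped & carrier_assigned -> route_local]. ⇒ new: backorder, route_local.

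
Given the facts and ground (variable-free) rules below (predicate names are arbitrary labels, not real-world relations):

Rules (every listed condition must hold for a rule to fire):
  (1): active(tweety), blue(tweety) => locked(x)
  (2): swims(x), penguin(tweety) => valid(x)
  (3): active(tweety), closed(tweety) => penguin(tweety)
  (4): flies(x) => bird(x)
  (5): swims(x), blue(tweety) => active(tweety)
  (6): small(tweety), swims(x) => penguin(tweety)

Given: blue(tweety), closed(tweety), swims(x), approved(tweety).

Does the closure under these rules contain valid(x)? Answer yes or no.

yes

Round 1: (5) [swims(x), blue(tweety) => active(tweety)]. Adds active(tweety).
Round 2: (1) [active(tweety), blue(tweety) => locked(x)]; (3) [active(tweety), closed(tweety) => penguin(tweety)]. Adds locked(x), penguin(tweety).
Round 3: (2) [swims(x), penguin(tweety) => valid(x)]. Adds valid(x).
valid(x) appears in round 3, so it is derivable.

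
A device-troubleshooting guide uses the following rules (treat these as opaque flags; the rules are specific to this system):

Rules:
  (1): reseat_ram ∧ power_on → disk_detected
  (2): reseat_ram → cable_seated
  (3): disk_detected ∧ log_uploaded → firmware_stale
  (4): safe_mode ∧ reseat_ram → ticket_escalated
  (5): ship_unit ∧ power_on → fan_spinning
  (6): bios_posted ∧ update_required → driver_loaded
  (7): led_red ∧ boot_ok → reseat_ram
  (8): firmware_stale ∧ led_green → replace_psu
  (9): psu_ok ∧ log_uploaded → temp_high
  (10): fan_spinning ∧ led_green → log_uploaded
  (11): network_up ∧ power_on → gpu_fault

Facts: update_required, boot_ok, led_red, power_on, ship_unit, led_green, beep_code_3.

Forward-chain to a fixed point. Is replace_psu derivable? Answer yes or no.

Round 1 — (5), (7), derive fan_spinning, reseat_ram.
Round 2 — (1), (2), (10), derive disk_detected, cable_seated, log_uploaded.
Round 3 — (3), derive firmware_stale.
Round 4 — (8), derive replace_psu.
replace_psu appears in round 4, so it is derivable.

yes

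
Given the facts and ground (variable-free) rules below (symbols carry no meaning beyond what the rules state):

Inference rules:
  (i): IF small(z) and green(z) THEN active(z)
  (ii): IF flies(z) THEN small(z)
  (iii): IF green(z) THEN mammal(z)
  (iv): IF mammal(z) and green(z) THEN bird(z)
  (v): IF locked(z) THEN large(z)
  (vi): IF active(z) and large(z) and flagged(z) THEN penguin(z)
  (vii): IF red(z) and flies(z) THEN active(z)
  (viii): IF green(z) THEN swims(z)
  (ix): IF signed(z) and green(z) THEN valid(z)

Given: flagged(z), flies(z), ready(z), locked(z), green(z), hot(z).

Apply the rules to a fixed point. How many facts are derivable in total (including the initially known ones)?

Round 1 — (ii), (iii), (v), (viii), derive small(z), mammal(z), large(z), swims(z).
Round 2 — (i), (iv), derive active(z), bird(z).
Round 3 — (vi), derive penguin(z).
Closure: {active(z), bird(z), flagged(z), flies(z), green(z), hot(z), large(z), locked(z), mammal(z), penguin(z), ready(z), small(z), swims(z)} — 13 facts.

13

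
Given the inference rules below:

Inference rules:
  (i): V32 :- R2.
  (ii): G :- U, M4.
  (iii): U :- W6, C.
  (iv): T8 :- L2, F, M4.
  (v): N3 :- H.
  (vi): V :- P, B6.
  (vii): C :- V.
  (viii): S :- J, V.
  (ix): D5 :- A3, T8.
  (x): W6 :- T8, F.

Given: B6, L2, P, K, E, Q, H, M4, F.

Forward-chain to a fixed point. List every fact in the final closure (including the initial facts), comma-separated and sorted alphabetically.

B6, C, E, F, G, H, K, L2, M4, N3, P, Q, T8, U, V, W6

Round 1: (iv) [T8 :- L2, F, M4.]; (v) [N3 :- H.]; (vi) [V :- P, B6.]. Adds T8, N3, V.
Round 2: (vii) [C :- V.]; (x) [W6 :- T8, F.]. Adds C, W6.
Round 3: (iii) [U :- W6, C.]. Adds U.
Round 4: (ii) [G :- U, M4.]. Adds G.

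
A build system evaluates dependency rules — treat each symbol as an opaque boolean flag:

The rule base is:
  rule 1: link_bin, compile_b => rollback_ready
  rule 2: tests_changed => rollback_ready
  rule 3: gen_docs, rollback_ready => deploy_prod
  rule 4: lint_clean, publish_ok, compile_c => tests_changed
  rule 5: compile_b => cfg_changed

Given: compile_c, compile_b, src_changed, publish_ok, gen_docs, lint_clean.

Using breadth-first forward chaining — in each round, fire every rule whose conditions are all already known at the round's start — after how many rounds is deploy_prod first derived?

Round 1 fires rule 4, rule 5, giving tests_changed, cfg_changed.
Round 2 fires rule 2, giving rollback_ready.
Round 3 fires rule 3, giving deploy_prod.
deploy_prod first appears in round 3.

3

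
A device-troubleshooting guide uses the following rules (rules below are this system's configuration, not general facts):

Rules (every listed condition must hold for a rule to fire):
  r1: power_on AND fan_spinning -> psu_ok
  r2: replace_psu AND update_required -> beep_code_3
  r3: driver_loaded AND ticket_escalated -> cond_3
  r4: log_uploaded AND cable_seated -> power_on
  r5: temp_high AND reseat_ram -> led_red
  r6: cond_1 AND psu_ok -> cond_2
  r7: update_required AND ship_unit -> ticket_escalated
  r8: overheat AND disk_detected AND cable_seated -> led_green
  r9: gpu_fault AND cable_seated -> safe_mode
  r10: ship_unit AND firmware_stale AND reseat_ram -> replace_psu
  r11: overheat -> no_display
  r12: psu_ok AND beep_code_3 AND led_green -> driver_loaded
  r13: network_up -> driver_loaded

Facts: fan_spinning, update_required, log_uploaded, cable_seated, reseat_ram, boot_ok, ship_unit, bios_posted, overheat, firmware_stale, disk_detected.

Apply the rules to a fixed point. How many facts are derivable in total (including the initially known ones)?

Round 1: r4 [log_uploaded AND cable_seated -> power_on]; r7 [update_required AND ship_unit -> ticket_escalated]; r8 [overheat AND disk_detected AND cable_seated -> led_green]; r10 [ship_unit AND firmware_stale AND reseat_ram -> replace_psu]; r11 [overheat -> no_display]. New: power_on, ticket_escalated, led_green, replace_psu, no_display.
Round 2: r1 [power_on AND fan_spinning -> psu_ok]; r2 [replace_psu AND update_required -> beep_code_3]. New: psu_ok, beep_code_3.
Round 3: r12 [psu_ok AND beep_code_3 AND led_green -> driver_loaded]. New: driver_loaded.
Round 4: r3 [driver_loaded AND ticket_escalated -> cond_3]. New: cond_3.
Closure: {beep_code_3, bios_posted, boot_ok, cable_seated, cond_3, disk_detected, driver_loaded, fan_spinning, firmware_stale, led_green, log_uploaded, no_display, overheat, power_on, psu_ok, replace_psu, reseat_ram, ship_unit, ticket_escalated, update_required} — 20 facts.

20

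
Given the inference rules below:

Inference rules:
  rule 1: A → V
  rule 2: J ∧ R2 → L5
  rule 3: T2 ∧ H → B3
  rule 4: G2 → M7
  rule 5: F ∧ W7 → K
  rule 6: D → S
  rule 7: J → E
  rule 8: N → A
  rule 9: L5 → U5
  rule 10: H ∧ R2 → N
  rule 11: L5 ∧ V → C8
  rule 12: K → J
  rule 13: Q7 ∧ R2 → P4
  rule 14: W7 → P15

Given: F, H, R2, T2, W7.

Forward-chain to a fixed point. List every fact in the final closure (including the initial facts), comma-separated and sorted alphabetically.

Round 1: rule 3 [T2 ∧ H → B3]; rule 5 [F ∧ W7 → K]; rule 10 [H ∧ R2 → N]; rule 14 [W7 → P15]. New: B3, K, N, P15.
Round 2: rule 8 [N → A]; rule 12 [K → J]. New: A, J.
Round 3: rule 1 [A → V]; rule 2 [J ∧ R2 → L5]; rule 7 [J → E]. New: V, L5, E.
Round 4: rule 9 [L5 → U5]; rule 11 [L5 ∧ V → C8]. New: U5, C8.

A, B3, C8, E, F, H, J, K, L5, N, P15, R2, T2, U5, V, W7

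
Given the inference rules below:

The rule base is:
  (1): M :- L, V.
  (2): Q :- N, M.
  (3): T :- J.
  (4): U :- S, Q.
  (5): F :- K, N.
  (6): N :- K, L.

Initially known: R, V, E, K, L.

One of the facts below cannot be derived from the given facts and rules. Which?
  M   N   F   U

U

Round 1: (1) [M :- L, V.]; (6) [N :- K, L.]. New: M, N.
Round 2: (2) [Q :- N, M.]; (5) [F :- K, N.]. New: Q, F.
Derived: M (round 1), F (round 2), N (round 1). U never appears in any round.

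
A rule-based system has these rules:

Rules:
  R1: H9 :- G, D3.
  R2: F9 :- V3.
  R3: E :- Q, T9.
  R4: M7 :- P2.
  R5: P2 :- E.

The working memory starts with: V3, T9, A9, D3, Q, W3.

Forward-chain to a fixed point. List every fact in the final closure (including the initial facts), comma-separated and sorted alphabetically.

A9, D3, E, F9, M7, P2, Q, T9, V3, W3

Round 1: R2 [F9 :- V3.]; R3 [E :- Q, T9.]. Adds F9, E.
Round 2: R5 [P2 :- E.]. Adds P2.
Round 3: R4 [M7 :- P2.]. Adds M7.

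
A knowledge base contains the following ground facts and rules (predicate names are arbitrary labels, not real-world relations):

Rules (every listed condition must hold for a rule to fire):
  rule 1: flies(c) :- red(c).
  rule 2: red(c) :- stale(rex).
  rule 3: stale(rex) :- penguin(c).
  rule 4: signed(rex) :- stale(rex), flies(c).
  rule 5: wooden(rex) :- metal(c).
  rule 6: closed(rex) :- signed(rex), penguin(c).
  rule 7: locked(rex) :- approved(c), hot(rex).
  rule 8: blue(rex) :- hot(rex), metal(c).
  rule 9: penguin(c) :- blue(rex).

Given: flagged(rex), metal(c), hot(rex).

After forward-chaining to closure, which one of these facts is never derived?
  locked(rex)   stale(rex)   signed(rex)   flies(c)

locked(rex)

Round 1: rule 5 [wooden(rex) :- metal(c).]; rule 8 [blue(rex) :- hot(rex), metal(c).]. New: wooden(rex), blue(rex).
Round 2: rule 9 [penguin(c) :- blue(rex).]. New: penguin(c).
Round 3: rule 3 [stale(rex) :- penguin(c).]. New: stale(rex).
Round 4: rule 2 [red(c) :- stale(rex).]. New: red(c).
Round 5: rule 1 [flies(c) :- red(c).]. New: flies(c).
Round 6: rule 4 [signed(rex) :- stale(rex), flies(c).]. New: signed(rex).
Round 7: rule 6 [closed(rex) :- signed(rex), penguin(c).]. New: closed(rex).
Derived: stale(rex) (round 3), flies(c) (round 5), signed(rex) (round 6). locked(rex) never appears in any round.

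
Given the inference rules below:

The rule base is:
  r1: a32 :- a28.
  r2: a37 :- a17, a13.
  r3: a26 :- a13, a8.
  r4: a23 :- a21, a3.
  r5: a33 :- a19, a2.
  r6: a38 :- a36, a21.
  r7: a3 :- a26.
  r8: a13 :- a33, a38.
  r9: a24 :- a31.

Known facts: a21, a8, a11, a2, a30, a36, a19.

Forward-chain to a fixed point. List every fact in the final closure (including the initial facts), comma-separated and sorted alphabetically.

a11, a13, a19, a2, a21, a23, a26, a3, a30, a33, a36, a38, a8

Round 1 — r5, r6, derive a33, a38.
Round 2 — r8, derive a13.
Round 3 — r3, derive a26.
Round 4 — r7, derive a3.
Round 5 — r4, derive a23.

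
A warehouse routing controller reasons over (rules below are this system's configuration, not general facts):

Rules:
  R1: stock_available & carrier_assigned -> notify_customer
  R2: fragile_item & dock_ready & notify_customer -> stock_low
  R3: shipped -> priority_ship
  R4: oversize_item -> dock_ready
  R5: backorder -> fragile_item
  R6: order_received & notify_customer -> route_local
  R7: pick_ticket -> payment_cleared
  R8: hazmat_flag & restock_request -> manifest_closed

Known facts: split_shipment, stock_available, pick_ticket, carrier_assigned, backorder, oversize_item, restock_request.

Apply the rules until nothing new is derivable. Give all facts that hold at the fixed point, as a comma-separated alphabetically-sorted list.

backorder, carrier_assigned, dock_ready, fragile_item, notify_customer, oversize_item, payment_cleared, pick_ticket, restock_request, split_shipment, stock_available, stock_low

Round 1 fires R1, R4, R5, R7, giving notify_customer, dock_ready, fragile_item, payment_cleared.
Round 2 fires R2, giving stock_low.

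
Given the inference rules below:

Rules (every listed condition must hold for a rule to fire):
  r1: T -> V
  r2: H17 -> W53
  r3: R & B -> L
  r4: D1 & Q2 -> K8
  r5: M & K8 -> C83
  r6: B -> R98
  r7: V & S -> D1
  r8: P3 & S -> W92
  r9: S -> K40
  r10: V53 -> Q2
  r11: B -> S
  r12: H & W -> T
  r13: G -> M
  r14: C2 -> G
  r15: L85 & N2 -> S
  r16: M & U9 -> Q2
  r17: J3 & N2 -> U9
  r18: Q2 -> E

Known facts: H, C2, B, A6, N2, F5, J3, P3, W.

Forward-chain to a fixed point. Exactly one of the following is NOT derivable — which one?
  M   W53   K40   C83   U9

W53

Round 1 fires r6, r11, r12, r14, r17, giving R98, S, T, G, U9.
Round 2 fires r1, r8, r9, r13, giving V, W92, K40, M.
Round 3 fires r7, r16, giving D1, Q2.
Round 4 fires r4, r18, giving K8, E.
Round 5 fires r5, giving C83.
Derived: U9 (round 1), C83 (round 5), K40 (round 2), M (round 2). W53 never appears in any round.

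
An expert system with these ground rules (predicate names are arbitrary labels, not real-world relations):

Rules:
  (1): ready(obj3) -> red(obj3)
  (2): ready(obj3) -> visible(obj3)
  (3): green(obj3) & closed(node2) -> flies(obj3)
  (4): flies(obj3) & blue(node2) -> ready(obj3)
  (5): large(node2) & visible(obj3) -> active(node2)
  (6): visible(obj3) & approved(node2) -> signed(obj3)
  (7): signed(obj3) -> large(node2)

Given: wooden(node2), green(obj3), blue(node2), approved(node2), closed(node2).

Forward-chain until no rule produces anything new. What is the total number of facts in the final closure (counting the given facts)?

Round 1 — (3), derive flies(obj3).
Round 2 — (4), derive ready(obj3).
Round 3 — (1), (2), derive red(obj3), visible(obj3).
Round 4 — (6), derive signed(obj3).
Round 5 — (7), derive large(node2).
Round 6 — (5), derive active(node2).
Closure: {active(node2), approved(node2), blue(node2), closed(node2), flies(obj3), green(obj3), large(node2), ready(obj3), red(obj3), signed(obj3), visible(obj3), wooden(node2)} — 12 facts.

12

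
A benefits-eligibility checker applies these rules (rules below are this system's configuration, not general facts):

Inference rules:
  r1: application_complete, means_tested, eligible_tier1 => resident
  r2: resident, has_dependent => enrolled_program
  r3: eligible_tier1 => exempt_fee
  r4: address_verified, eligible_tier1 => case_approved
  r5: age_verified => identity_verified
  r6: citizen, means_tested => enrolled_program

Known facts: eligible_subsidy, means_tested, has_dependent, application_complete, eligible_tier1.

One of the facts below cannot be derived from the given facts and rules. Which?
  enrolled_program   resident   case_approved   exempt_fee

case_approved

[1] r1 [application_complete, means_tested, eligible_tier1 => resident]; r3 [eligible_tier1 => exempt_fee]. ⇒ new: resident, exempt_fee.
[2] r2 [resident, has_dependent => enrolled_program]. ⇒ new: enrolled_program.
Derived: resident (round 1), exempt_fee (round 1), enrolled_program (round 2). case_approved never appears in any round.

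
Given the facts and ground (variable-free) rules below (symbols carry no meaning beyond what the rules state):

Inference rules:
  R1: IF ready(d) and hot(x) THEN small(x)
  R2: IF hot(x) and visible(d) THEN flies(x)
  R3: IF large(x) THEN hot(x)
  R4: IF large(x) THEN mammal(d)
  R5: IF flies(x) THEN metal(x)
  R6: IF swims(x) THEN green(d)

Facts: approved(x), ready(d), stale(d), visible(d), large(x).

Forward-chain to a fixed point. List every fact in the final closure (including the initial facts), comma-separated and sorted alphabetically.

Round 1: R3 [IF large(x) THEN hot(x)]; R4 [IF large(x) THEN mammal(d)]. Adds hot(x), mammal(d).
Round 2: R1 [IF ready(d) and hot(x) THEN small(x)]; R2 [IF hot(x) and visible(d) THEN flies(x)]. Adds small(x), flies(x).
Round 3: R5 [IF flies(x) THEN metal(x)]. Adds metal(x).

approved(x), flies(x), hot(x), large(x), mammal(d), metal(x), ready(d), small(x), stale(d), visible(d)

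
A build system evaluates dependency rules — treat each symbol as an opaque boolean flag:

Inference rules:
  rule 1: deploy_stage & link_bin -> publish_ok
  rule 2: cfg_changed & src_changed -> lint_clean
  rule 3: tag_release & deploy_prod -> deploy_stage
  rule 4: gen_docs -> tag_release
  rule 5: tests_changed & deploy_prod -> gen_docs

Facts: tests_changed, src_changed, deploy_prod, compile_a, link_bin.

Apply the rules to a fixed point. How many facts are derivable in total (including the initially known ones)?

Round 1 — rule 5, derive gen_docs.
Round 2 — rule 4, derive tag_release.
Round 3 — rule 3, derive deploy_stage.
Round 4 — rule 1, derive publish_ok.
Closure: {compile_a, deploy_prod, deploy_stage, gen_docs, link_bin, publish_ok, src_changed, tag_release, tests_changed} — 9 facts.

9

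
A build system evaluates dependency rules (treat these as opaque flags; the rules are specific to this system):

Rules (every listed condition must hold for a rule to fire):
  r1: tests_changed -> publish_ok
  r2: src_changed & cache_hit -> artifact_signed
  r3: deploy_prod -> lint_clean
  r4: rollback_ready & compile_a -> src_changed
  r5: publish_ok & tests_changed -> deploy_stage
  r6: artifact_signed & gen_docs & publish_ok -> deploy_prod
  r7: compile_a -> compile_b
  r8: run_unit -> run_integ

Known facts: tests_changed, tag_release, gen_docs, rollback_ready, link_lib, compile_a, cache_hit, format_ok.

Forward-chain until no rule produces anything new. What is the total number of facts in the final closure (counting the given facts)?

[1] r1 [tests_changed -> publish_ok]; r4 [rollback_ready & compile_a -> src_changed]; r7 [compile_a -> compile_b]. ⇒ new: publish_ok, src_changed, compile_b.
[2] r2 [src_changed & cache_hit -> artifact_signed]; r5 [publish_ok & tests_changed -> deploy_stage]. ⇒ new: artifact_signed, deploy_stage.
[3] r6 [artifact_signed & gen_docs & publish_ok -> deploy_prod]. ⇒ new: deploy_prod.
[4] r3 [deploy_prod -> lint_clean]. ⇒ new: lint_clean.
Closure: {artifact_signed, cache_hit, compile_a, compile_b, deploy_prod, deploy_stage, format_ok, gen_docs, link_lib, lint_clean, publish_ok, rollback_ready, src_changed, tag_release, tests_changed} — 15 facts.

15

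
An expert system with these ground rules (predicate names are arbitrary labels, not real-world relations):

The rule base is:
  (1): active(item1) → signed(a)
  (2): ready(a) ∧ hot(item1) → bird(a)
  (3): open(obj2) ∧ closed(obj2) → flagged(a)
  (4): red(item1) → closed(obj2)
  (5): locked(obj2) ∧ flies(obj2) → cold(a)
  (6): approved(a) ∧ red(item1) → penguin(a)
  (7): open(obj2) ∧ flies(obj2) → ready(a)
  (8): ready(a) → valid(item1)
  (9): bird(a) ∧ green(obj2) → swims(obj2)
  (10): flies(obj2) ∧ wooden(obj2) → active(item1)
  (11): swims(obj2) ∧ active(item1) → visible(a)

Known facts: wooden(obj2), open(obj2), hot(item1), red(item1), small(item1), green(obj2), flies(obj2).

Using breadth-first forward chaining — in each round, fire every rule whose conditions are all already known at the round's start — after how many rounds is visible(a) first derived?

4

[1] (4) [red(item1) → closed(obj2)]; (7) [open(obj2) ∧ flies(obj2) → ready(a)]; (10) [flies(obj2) ∧ wooden(obj2) → active(item1)]. ⇒ new: closed(obj2), ready(a), active(item1).
[2] (1) [active(item1) → signed(a)]; (2) [ready(a) ∧ hot(item1) → bird(a)]; (3) [open(obj2) ∧ closed(obj2) → flagged(a)]; (8) [ready(a) → valid(item1)]. ⇒ new: signed(a), bird(a), flagged(a), valid(item1).
[3] (9) [bird(a) ∧ green(obj2) → swims(obj2)]. ⇒ new: swims(obj2).
[4] (11) [swims(obj2) ∧ active(item1) → visible(a)]. ⇒ new: visible(a).
visible(a) first appears in round 4.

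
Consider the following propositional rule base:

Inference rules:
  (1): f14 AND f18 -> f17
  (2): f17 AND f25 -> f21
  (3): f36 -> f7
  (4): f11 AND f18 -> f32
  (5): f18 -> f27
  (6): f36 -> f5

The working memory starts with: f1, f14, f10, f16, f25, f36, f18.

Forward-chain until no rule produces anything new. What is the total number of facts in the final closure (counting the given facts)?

12

Round 1 fires (1), (3), (5), (6), giving f17, f7, f27, f5.
Round 2 fires (2), giving f21.
Closure: {f1, f10, f14, f16, f17, f18, f21, f25, f27, f36, f5, f7} — 12 facts.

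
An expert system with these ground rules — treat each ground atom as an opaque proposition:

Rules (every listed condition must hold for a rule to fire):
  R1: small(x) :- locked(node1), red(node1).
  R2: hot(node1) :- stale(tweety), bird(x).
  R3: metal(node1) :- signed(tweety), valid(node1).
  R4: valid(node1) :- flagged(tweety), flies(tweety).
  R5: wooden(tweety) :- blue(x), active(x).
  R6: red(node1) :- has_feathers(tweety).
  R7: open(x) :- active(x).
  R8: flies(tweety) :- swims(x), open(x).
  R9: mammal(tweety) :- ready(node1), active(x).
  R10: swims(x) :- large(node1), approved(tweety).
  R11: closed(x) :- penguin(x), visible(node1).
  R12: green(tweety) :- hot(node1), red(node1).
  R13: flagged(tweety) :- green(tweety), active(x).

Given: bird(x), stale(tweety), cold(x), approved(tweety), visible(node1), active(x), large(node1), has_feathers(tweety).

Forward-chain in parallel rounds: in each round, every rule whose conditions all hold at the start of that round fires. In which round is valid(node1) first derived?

4

Round 1: R2 [hot(node1) :- stale(tweety), bird(x).]; R6 [red(node1) :- has_feathers(tweety).]; R7 [open(x) :- active(x).]; R10 [swims(x) :- large(node1), approved(tweety).]. New: hot(node1), red(node1), open(x), swims(x).
Round 2: R8 [flies(tweety) :- swims(x), open(x).]; R12 [green(tweety) :- hot(node1), red(node1).]. New: flies(tweety), green(tweety).
Round 3: R13 [flagged(tweety) :- green(tweety), active(x).]. New: flagged(tweety).
Round 4: R4 [valid(node1) :- flagged(tweety), flies(tweety).]. New: valid(node1).
valid(node1) first appears in round 4.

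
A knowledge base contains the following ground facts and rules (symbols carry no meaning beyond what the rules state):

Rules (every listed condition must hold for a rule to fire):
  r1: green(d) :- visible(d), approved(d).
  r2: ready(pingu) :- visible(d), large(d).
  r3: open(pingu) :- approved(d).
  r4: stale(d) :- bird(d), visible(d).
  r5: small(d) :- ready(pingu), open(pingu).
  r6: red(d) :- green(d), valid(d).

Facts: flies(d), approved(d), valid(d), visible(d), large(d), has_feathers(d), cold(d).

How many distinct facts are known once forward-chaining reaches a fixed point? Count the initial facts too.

12

Round 1: r1 [green(d) :- visible(d), approved(d).]; r2 [ready(pingu) :- visible(d), large(d).]; r3 [open(pingu) :- approved(d).]. Adds green(d), ready(pingu), open(pingu).
Round 2: r5 [small(d) :- ready(pingu), open(pingu).]; r6 [red(d) :- green(d), valid(d).]. Adds small(d), red(d).
Closure: {approved(d), cold(d), flies(d), green(d), has_feathers(d), large(d), open(pingu), ready(pingu), red(d), small(d), valid(d), visible(d)} — 12 facts.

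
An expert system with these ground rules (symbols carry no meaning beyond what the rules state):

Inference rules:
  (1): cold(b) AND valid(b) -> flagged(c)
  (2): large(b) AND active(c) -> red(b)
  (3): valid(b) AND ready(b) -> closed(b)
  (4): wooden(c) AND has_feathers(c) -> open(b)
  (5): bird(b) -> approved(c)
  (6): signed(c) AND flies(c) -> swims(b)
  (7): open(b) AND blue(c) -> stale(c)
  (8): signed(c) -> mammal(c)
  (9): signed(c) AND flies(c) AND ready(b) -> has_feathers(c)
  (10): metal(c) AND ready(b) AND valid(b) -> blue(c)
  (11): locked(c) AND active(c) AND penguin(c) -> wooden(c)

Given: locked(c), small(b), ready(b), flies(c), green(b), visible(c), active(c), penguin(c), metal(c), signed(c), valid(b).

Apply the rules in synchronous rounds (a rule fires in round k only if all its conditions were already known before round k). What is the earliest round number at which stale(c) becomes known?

Round 1: (3) [valid(b) AND ready(b) -> closed(b)]; (6) [signed(c) AND flies(c) -> swims(b)]; (8) [signed(c) -> mammal(c)]; (9) [signed(c) AND flies(c) AND ready(b) -> has_feathers(c)]; (10) [metal(c) AND ready(b) AND valid(b) -> blue(c)]; (11) [locked(c) AND active(c) AND penguin(c) -> wooden(c)]. Adds closed(b), swims(b), mammal(c), has_feathers(c), blue(c), wooden(c).
Round 2: (4) [wooden(c) AND has_feathers(c) -> open(b)]. Adds open(b).
Round 3: (7) [open(b) AND blue(c) -> stale(c)]. Adds stale(c).
stale(c) first appears in round 3.

3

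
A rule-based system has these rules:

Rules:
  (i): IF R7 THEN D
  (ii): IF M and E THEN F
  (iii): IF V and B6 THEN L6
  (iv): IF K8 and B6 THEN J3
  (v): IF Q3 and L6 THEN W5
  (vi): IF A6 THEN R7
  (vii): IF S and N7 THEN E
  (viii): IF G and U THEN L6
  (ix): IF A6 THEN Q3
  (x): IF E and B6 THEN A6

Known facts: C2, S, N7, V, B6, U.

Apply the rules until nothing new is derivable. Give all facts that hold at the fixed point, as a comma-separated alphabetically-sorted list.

A6, B6, C2, D, E, L6, N7, Q3, R7, S, U, V, W5

[1] (iii) [IF V and B6 THEN L6]; (vii) [IF S and N7 THEN E]. ⇒ new: L6, E.
[2] (x) [IF E and B6 THEN A6]. ⇒ new: A6.
[3] (vi) [IF A6 THEN R7]; (ix) [IF A6 THEN Q3]. ⇒ new: R7, Q3.
[4] (i) [IF R7 THEN D]; (v) [IF Q3 and L6 THEN W5]. ⇒ new: D, W5.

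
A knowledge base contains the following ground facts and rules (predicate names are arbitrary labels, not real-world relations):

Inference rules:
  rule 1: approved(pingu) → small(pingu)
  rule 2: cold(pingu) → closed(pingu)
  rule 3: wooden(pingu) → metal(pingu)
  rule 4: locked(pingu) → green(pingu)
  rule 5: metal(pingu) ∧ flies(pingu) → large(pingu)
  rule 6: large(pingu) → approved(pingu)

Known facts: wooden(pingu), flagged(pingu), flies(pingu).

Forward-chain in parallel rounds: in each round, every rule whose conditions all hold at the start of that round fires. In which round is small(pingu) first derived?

Round 1: rule 3 [wooden(pingu) → metal(pingu)]. Adds metal(pingu).
Round 2: rule 5 [metal(pingu) ∧ flies(pingu) → large(pingu)]. Adds large(pingu).
Round 3: rule 6 [large(pingu) → approved(pingu)]. Adds approved(pingu).
Round 4: rule 1 [approved(pingu) → small(pingu)]. Adds small(pingu).
small(pingu) first appears in round 4.

4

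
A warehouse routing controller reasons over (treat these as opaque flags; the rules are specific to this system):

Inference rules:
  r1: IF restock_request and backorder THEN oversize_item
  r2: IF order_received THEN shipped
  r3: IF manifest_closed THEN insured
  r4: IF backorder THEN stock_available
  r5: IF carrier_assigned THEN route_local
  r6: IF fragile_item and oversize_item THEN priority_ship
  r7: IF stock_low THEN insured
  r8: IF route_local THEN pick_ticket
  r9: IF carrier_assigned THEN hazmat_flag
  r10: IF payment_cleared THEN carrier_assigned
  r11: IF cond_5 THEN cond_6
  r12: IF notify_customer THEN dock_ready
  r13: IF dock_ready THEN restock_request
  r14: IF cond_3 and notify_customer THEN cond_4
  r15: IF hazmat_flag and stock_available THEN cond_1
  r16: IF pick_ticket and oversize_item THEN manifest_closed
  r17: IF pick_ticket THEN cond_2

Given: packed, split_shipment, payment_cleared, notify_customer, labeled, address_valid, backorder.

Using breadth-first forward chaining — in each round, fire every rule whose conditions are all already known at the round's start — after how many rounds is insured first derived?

Round 1 fires r4, r10, r12, giving stock_available, carrier_assigned, dock_ready.
Round 2 fires r5, r9, r13, giving route_local, hazmat_flag, restock_request.
Round 3 fires r1, r8, r15, giving oversize_item, pick_ticket, cond_1.
Round 4 fires r16, r17, giving manifest_closed, cond_2.
Round 5 fires r3, giving insured.
insured first appears in round 5.

5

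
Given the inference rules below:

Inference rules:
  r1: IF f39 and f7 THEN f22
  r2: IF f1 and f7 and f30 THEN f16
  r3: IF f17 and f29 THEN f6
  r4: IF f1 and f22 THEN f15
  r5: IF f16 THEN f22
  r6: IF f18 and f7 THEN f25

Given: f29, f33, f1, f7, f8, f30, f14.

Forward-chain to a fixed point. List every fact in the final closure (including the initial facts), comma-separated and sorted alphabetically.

f1, f14, f15, f16, f22, f29, f30, f33, f7, f8

Round 1: r2 [IF f1 and f7 and f30 THEN f16]. New: f16.
Round 2: r5 [IF f16 THEN f22]. New: f22.
Round 3: r4 [IF f1 and f22 THEN f15]. New: f15.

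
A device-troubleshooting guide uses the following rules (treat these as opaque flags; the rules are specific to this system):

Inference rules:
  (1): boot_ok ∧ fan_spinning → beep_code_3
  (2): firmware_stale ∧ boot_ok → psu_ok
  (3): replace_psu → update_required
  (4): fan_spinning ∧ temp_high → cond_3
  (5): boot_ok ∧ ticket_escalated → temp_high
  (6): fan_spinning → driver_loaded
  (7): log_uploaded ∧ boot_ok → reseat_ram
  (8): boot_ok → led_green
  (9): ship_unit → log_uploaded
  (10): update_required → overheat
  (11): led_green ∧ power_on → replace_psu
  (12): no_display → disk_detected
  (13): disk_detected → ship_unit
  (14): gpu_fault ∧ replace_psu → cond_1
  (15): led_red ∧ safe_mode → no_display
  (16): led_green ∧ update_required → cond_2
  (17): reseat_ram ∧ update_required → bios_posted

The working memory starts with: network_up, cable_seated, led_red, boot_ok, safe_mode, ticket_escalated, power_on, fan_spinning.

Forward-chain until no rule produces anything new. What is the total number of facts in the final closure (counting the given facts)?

23

Round 1: (1) [boot_ok ∧ fan_spinning → beep_code_3]; (5) [boot_ok ∧ ticket_escalated → temp_high]; (6) [fan_spinning → driver_loaded]; (8) [boot_ok → led_green]; (15) [led_red ∧ safe_mode → no_display]. Adds beep_code_3, temp_high, driver_loaded, led_green, no_display.
Round 2: (4) [fan_spinning ∧ temp_high → cond_3]; (11) [led_green ∧ power_on → replace_psu]; (12) [no_display → disk_detected]. Adds cond_3, replace_psu, disk_detected.
Round 3: (3) [replace_psu → update_required]; (13) [disk_detected → ship_unit]. Adds update_required, ship_unit.
Round 4: (9) [ship_unit → log_uploaded]; (10) [update_required → overheat]; (16) [led_green ∧ update_required → cond_2]. Adds log_uploaded, overheat, cond_2.
Round 5: (7) [log_uploaded ∧ boot_ok → reseat_ram]. Adds reseat_ram.
Round 6: (17) [reseat_ram ∧ update_required → bios_posted]. Adds bios_posted.
Closure: {beep_code_3, bios_posted, boot_ok, cable_seated, cond_2, cond_3, disk_detected, driver_loaded, fan_spinning, led_green, led_red, log_uploaded, network_up, no_display, overheat, power_on, replace_psu, reseat_ram, safe_mode, ship_unit, temp_high, ticket_escalated, update_required} — 23 facts.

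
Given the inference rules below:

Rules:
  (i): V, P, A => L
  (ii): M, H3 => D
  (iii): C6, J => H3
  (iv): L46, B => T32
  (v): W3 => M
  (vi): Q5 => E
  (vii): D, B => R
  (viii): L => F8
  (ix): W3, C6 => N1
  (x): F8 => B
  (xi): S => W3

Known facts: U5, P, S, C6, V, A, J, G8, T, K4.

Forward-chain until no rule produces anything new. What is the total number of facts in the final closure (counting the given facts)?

19

Round 1 fires (i), (iii), (xi), giving L, H3, W3.
Round 2 fires (v), (viii), (ix), giving M, F8, N1.
Round 3 fires (ii), (x), giving D, B.
Round 4 fires (vii), giving R.
Closure: {A, B, C6, D, F8, G8, H3, J, K4, L, M, N1, P, R, S, T, U5, V, W3} — 19 facts.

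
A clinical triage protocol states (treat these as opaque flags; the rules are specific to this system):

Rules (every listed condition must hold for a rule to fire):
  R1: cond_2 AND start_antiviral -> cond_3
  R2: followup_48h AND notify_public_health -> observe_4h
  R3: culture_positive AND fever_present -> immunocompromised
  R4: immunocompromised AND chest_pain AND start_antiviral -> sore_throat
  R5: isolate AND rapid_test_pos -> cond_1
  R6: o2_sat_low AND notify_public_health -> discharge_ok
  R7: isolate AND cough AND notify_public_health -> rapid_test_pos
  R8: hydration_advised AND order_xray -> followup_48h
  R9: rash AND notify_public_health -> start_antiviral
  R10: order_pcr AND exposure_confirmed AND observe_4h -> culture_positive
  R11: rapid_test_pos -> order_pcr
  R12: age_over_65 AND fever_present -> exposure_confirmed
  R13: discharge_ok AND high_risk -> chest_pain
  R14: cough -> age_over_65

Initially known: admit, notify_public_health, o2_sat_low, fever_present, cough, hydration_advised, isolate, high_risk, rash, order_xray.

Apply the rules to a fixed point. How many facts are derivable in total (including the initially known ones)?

Round 1 — R6, R7, R8, R9, R14, derive discharge_ok, rapid_test_pos, followup_48h, start_antiviral, age_over_65.
Round 2 — R2, R5, R11, R12, R13, derive observe_4h, cond_1, order_pcr, exposure_confirmed, chest_pain.
Round 3 — R10, derive culture_positive.
Round 4 — R3, derive immunocompromised.
Round 5 — R4, derive sore_throat.
Closure: {admit, age_over_65, chest_pain, cond_1, cough, culture_positive, discharge_ok, exposure_confirmed, fever_present, followup_48h, high_risk, hydration_advised, immunocompromised, isolate, notify_public_health, o2_sat_low, observe_4h, order_pcr, order_xray, rapid_test_pos, rash, sore_throat, start_antiviral} — 23 facts.

23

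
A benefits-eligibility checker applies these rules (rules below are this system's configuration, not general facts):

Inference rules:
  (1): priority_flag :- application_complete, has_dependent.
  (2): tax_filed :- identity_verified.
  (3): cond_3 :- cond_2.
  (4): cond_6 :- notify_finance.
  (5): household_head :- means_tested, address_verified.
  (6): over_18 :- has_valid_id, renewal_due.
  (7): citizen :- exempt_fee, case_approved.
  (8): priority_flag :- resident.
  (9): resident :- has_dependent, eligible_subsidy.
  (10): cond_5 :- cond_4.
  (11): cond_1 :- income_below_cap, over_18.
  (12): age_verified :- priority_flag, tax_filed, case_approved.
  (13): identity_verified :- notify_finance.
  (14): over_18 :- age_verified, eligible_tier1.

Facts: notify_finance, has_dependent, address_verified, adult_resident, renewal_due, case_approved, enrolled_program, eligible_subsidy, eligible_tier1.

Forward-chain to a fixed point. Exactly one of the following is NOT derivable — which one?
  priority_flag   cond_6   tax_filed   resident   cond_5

Round 1: (4) [cond_6 :- notify_finance.]; (9) [resident :- has_dependent, eligible_subsidy.]; (13) [identity_verified :- notify_finance.]. New: cond_6, resident, identity_verified.
Round 2: (2) [tax_filed :- identity_verified.]; (8) [priority_flag :- resident.]. New: tax_filed, priority_flag.
Round 3: (12) [age_verified :- priority_flag, tax_filed, case_approved.]. New: age_verified.
Round 4: (14) [over_18 :- age_verified, eligible_tier1.]. New: over_18.
Derived: priority_flag (round 2), resident (round 1), tax_filed (round 2), cond_6 (round 1). cond_5 never appears in any round.

cond_5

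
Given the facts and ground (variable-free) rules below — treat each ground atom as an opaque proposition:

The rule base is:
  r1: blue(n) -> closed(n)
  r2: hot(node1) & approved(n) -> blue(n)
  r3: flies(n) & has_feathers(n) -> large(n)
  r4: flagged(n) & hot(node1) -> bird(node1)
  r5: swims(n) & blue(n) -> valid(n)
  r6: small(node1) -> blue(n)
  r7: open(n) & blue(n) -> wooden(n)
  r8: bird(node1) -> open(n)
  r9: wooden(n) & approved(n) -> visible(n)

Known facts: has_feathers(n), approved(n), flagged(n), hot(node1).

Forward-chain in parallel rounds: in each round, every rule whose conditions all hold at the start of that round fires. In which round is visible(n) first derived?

4

[1] r2 [hot(node1) & approved(n) -> blue(n)]; r4 [flagged(n) & hot(node1) -> bird(node1)]. ⇒ new: blue(n), bird(node1).
[2] r1 [blue(n) -> closed(n)]; r8 [bird(node1) -> open(n)]. ⇒ new: closed(n), open(n).
[3] r7 [open(n) & blue(n) -> wooden(n)]. ⇒ new: wooden(n).
[4] r9 [wooden(n) & approved(n) -> visible(n)]. ⇒ new: visible(n).
visible(n) first appears in round 4.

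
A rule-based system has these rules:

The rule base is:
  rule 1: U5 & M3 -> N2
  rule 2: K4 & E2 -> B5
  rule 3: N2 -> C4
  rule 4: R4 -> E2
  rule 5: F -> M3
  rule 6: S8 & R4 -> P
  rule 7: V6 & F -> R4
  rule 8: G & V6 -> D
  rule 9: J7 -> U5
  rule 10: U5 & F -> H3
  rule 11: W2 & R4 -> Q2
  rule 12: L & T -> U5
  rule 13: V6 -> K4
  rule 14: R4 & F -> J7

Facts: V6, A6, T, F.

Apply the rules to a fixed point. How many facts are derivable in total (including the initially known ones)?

Round 1: rule 5 [F -> M3]; rule 7 [V6 & F -> R4]; rule 13 [V6 -> K4]. Adds M3, R4, K4.
Round 2: rule 4 [R4 -> E2]; rule 14 [R4 & F -> J7]. Adds E2, J7.
Round 3: rule 2 [K4 & E2 -> B5]; rule 9 [J7 -> U5]. Adds B5, U5.
Round 4: rule 1 [U5 & M3 -> N2]; rule 10 [U5 & F -> H3]. Adds N2, H3.
Round 5: rule 3 [N2 -> C4]. Adds C4.
Closure: {A6, B5, C4, E2, F, H3, J7, K4, M3, N2, R4, T, U5, V6} — 14 facts.

14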